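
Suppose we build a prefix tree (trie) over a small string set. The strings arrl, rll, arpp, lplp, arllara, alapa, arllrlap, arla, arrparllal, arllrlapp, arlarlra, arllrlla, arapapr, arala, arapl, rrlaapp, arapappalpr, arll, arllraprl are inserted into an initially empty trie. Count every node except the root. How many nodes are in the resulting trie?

Insert word by word; a character creates a node only if that edge doesn't already exist:
  "arrl" → 4 new (a, r, r, l)
  "rll" → 3 new (r, l, l)
  "arpp" → prefix "ar" already present; 2 new (p, p)
  "lplp" → 4 new (l, p, l, p)
  "arllara" → prefix "ar" already present; 5 new (l, l, a, r, a)
  "alapa" → prefix "a" already present; 4 new (l, a, p, a)
  "arllrlap" → prefix "arll" already present; 4 new (r, l, a, p)
  "arla" → prefix "arl" already present; 1 new (a)
  "arrparllal" → prefix "arr" already present; 7 new (p, a, r, l, l, a, l)
  "arllrlapp" → prefix "arllrlap" already present; 1 new (p)
  "arlarlra" → prefix "arla" already present; 4 new (r, l, r, a)
  "arllrlla" → prefix "arllrl" already present; 2 new (l, a)
  "arapapr" → prefix "ar" already present; 5 new (a, p, a, p, r)
  "arala" → prefix "ara" already present; 2 new (l, a)
  "arapl" → prefix "arap" already present; 1 new (l)
  "rrlaapp" → prefix "r" already present; 6 new (r, l, a, a, p, p)
  "arapappalpr" → prefix "arapap" already present; 5 new (p, a, l, p, r)
  "arll" → prefix "arll" already present; 0 new (none)
  "arllraprl" → prefix "arllr" already present; 4 new (a, p, r, l)
Total nodes = 4 + 3 + 2 + 4 + 5 + 4 + 4 + 1 + 7 + 1 + 4 + 2 + 5 + 2 + 1 + 6 + 5 + 0 + 4 = 64

64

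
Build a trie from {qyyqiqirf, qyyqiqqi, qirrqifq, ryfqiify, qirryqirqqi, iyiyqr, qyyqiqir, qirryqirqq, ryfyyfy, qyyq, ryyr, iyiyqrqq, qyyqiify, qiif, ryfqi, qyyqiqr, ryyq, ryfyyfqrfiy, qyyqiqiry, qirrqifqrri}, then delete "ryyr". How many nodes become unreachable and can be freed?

After clearing the end-marker at "ryyr", prune upward until reaching a node still needed by another word.
The suffix "r" (1 node) is used only by "ryyr"; the node for "ryy" still has the child "q", so pruning stops there.
Nodes removed: 1

1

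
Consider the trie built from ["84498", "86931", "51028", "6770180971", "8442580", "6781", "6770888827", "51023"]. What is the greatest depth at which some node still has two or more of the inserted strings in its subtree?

The deepest shared node is where two words last agree before diverging.
"51023" and "51028" agree on "5102" (4 characters) before diverging; nothing deeper is shared.
Longest shared-prefix length: 4

4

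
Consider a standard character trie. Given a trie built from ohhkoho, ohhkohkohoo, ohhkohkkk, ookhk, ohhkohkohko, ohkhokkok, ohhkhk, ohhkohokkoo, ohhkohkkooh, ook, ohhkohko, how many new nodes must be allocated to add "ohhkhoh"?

"ohhkh" is already a path in the trie; the remaining "oh" must be added.
Each of the 2 remaining characters creates one node.

2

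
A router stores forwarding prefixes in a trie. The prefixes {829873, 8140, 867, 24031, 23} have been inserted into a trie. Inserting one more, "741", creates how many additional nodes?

3

No existing word starts with "7", so every character of "741" needs a new node.
3 − 0 = 3 new nodes.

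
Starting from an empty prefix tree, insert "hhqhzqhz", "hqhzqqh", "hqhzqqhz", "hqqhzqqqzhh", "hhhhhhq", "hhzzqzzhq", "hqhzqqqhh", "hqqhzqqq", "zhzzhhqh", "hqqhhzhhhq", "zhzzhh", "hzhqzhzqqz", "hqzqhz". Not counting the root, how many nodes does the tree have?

Trace insertions, counting only characters that open a new branch:
  "hhqhzqhz" → 8 new (h, h, q, h, z, q, h, z)
  "hqhzqqh" → prefix "h" already present; 6 new (q, h, z, q, q, h)
  "hqhzqqhz" → prefix "hqhzqqh" already present; 1 new (z)
  "hqqhzqqqzhh" → prefix "hq" already present; 9 new (q, h, z, q, q, q, z, h, h)
  "hhhhhhq" → prefix "hh" already present; 5 new (h, h, h, h, q)
  "hhzzqzzhq" → prefix "hh" already present; 7 new (z, z, q, z, z, h, q)
  "hqhzqqqhh" → prefix "hqhzqq" already present; 3 new (q, h, h)
  "hqqhzqqq" → prefix "hqqhzqqq" already present; 0 new (none)
  "zhzzhhqh" → 8 new (z, h, z, z, h, h, q, h)
  "hqqhhzhhhq" → prefix "hqqh" already present; 6 new (h, z, h, h, h, q)
  "zhzzhh" → prefix "zhzzhh" already present; 0 new (none)
  "hzhqzhzqqz" → prefix "h" already present; 9 new (z, h, q, z, h, z, q, q, z)
  "hqzqhz" → prefix "hq" already present; 4 new (z, q, h, z)
Total nodes = 8 + 6 + 1 + 9 + 5 + 7 + 3 + 0 + 8 + 6 + 0 + 9 + 4 = 66

66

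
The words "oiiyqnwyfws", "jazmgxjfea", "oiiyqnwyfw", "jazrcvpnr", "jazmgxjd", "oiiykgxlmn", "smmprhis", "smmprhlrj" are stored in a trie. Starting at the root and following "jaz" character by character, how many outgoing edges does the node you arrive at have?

2

Walk "jaz" from the root, arriving at one node.
Characters that immediately follow "jaz" among the stored strings: {m, r}.
That node has 2 child edges.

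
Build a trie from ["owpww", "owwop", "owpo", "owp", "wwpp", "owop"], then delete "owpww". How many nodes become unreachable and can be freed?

2

A node on "owpww"'s path can go only if nothing else ends at it or branches off below it.
The suffix "ww" (2 nodes) is used only by "owpww"; the node for "owp" still has the child "o", so pruning stops there.
Nodes removed: 2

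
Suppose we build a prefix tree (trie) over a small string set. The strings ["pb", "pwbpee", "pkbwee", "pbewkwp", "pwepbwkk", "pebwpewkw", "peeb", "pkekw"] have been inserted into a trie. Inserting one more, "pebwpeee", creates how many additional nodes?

The longest prefix of "pebwpeee" already in the trie is "pebwpe" (length 6).
New nodes needed: |"pebwpeee"| − 6 = 8 − 6 = 2.

2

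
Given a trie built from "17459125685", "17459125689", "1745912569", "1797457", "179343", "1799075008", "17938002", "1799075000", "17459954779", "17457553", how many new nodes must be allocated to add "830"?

3

No existing word starts with "8", so every character of "830" needs a new node.
3 − 0 = 3 new nodes.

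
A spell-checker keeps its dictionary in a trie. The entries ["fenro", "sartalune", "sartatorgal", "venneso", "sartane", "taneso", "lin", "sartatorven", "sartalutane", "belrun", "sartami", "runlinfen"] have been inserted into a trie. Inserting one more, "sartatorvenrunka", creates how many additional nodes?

5

The longest prefix of "sartatorvenrunka" already in the trie is "sartatorven" (length 11).
New nodes needed: |"sartatorvenrunka"| − 11 = 16 − 11 = 5.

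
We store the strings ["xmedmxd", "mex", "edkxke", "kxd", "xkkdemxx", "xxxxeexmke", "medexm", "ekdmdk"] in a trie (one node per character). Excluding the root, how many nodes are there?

44

Count nodes per top-level branch (shared prefixes stored once):
  'e'-branch (edkxke, ekdmdk): 11 nodes
  'k'-branch (kxd): 3 nodes
  'm'-branch (medexm, mex): 7 nodes
  'x'-branch (xkkdemxx, xmedmxd, xxxxeexmke): 23 nodes
Sum: 44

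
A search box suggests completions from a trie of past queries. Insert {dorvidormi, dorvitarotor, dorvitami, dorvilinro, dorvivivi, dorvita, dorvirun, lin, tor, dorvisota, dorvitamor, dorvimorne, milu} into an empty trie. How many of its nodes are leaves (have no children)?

Leaves are exactly the stored words that no other stored word extends.
Those words: "dorvidormi", "dorvilinro", "dorvimorne", "dorvirun", "dorvisota", "dorvitami", "dorvitamor", "dorvitarotor", "dorvivivi", "lin", "milu", "tor"
Leaf count: 12

12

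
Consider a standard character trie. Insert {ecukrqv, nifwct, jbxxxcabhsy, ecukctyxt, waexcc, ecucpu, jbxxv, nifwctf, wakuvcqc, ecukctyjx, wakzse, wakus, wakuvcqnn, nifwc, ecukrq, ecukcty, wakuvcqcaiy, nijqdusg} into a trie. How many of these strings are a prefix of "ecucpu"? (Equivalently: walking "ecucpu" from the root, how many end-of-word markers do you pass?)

Walk "ecucpu" from the root; an end-of-word marker is hit whenever a stored word is a prefix of "ecucpu".
Prefixes of the query that are stored words: "ecucpu"
Count: 1

1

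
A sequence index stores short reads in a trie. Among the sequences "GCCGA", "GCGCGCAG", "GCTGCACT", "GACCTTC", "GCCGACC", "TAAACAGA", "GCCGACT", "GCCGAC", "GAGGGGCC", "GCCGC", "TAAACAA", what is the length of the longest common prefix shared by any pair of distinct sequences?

6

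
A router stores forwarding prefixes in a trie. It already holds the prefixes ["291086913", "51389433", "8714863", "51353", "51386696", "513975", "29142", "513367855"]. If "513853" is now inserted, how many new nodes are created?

Walking "513853" from the root, the first 4 characters ("5138") follow existing edges; "5" is the first miss.
Each of the 2 remaining characters creates one node.

2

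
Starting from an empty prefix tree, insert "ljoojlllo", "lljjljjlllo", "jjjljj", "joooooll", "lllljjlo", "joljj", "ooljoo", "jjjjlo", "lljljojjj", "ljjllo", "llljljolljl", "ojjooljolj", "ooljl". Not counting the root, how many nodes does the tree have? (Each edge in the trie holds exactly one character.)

Insert word by word; a character creates a node only if that edge doesn't already exist:
  "ljoojlllo" → 9 new (l, j, o, o, j, l, l, l, o)
  "lljjljjlllo" → prefix "l" already present; 10 new (l, j, j, l, j, j, l, l, l, o)
  "jjjljj" → 6 new (j, j, j, l, j, j)
  "joooooll" → prefix "j" already present; 7 new (o, o, o, o, o, l, l)
  "lllljjlo" → prefix "ll" already present; 6 new (l, l, j, j, l, o)
  "joljj" → prefix "jo" already present; 3 new (l, j, j)
  "ooljoo" → 6 new (o, o, l, j, o, o)
  "jjjjlo" → prefix "jjj" already present; 3 new (j, l, o)
  "lljljojjj" → prefix "llj" already present; 6 new (l, j, o, j, j, j)
  "ljjllo" → prefix "lj" already present; 4 new (j, l, l, o)
  "llljljolljl" → prefix "lll" already present; 8 new (j, l, j, o, l, l, j, l)
  "ojjooljolj" → prefix "o" already present; 9 new (j, j, o, o, l, j, o, l, j)
  "ooljl" → prefix "oolj" already present; 1 new (l)
Total nodes = 9 + 10 + 6 + 7 + 6 + 3 + 6 + 3 + 6 + 4 + 8 + 9 + 1 = 78

78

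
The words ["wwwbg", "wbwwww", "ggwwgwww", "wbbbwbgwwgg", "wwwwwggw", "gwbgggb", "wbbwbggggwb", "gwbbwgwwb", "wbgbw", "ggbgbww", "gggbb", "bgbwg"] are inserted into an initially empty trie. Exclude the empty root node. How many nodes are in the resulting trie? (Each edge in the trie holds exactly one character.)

68

Trace insertions, counting only characters that open a new branch:
  "wwwbg" → 5 new (w, w, w, b, g)
  "wbwwww" → prefix "w" already present; 5 new (b, w, w, w, w)
  "ggwwgwww" → 8 new (g, g, w, w, g, w, w, w)
  "wbbbwbgwwgg" → prefix "wb" already present; 9 new (b, b, w, b, g, w, w, g, g)
  "wwwwwggw" → prefix "www" already present; 5 new (w, w, g, g, w)
  "gwbgggb" → prefix "g" already present; 6 new (w, b, g, g, g, b)
  "wbbwbggggwb" → prefix "wbb" already present; 8 new (w, b, g, g, g, g, w, b)
  "gwbbwgwwb" → prefix "gwb" already present; 6 new (b, w, g, w, w, b)
  "wbgbw" → prefix "wb" already present; 3 new (g, b, w)
  "ggbgbww" → prefix "gg" already present; 5 new (b, g, b, w, w)
  "gggbb" → prefix "gg" already present; 3 new (g, b, b)
  "bgbwg" → 5 new (b, g, b, w, g)
Total nodes = 5 + 5 + 8 + 9 + 5 + 6 + 8 + 6 + 3 + 5 + 3 + 5 = 68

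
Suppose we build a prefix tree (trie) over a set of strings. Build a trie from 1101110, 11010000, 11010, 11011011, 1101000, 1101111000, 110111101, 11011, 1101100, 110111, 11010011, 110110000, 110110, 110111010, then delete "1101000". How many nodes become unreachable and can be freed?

0

After clearing the end-marker at "1101000", prune upward until reaching a node still needed by another word.
Every node on "1101000" is still needed (e.g. by "11010000"), so nothing is freed.
Nodes removed: 0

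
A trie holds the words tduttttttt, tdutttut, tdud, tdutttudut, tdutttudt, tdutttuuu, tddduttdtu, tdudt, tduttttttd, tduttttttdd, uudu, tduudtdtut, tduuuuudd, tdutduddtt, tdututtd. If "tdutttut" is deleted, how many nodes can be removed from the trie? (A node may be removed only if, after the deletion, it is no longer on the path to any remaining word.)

After clearing the end-marker at "tdutttut", prune upward until reaching a node still needed by another word.
The suffix "t" (1 node) is used only by "tdutttut"; the node for "tdutttu" still has the child "d", so pruning stops there.
Nodes removed: 1

1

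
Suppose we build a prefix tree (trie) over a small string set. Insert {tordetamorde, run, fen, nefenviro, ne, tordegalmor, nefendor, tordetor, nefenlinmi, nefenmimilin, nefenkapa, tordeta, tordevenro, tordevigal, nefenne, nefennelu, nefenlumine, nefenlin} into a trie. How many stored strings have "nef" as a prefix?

Filter for entries beginning with "nef":
Words under "nef": nefendor, nefenkapa, nefenlin, nefenlinmi, nefenlumine, nefenmimilin, nefenne, nefennelu, nefenviro
Count: 9

9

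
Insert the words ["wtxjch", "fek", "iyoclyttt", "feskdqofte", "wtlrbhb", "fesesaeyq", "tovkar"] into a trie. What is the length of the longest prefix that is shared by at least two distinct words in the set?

Look for the deepest trie node that still has at least two words in its subtree.
e.g. "fesesaeyq" and "feskdqofte" share the prefix "fes" of length 3; no pair shares a longer one.
Longest shared-prefix length: 3

3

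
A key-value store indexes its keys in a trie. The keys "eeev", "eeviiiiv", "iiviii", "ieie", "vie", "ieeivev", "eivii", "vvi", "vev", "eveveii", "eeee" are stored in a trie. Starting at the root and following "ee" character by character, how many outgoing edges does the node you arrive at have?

The children of the "ee" node are the distinct next characters among strings starting with "ee".
Distinct next characters after "ee": e, v.
That node has 2 child edges.

2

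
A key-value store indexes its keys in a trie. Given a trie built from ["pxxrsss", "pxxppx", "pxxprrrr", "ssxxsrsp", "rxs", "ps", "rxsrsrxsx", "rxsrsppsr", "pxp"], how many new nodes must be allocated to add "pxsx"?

The longest prefix of "pxsx" already in the trie is "px" (length 2).
New nodes needed: |"pxsx"| − 2 = 4 − 2 = 2.

2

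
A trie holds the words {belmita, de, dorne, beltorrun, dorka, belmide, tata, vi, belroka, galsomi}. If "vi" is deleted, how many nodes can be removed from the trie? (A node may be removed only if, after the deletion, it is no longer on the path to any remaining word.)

A node on "vi"'s path can go only if nothing else ends at it or branches off below it.
No other word shares any prefix with "vi", so all 2 of its nodes go.
Nodes removed: 2

2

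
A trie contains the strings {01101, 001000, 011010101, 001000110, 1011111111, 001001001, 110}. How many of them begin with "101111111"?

Walk to "101111111"; the words in its subtree are exactly those with that prefix.
Words under "101111111": 1011111111
Count: 1

1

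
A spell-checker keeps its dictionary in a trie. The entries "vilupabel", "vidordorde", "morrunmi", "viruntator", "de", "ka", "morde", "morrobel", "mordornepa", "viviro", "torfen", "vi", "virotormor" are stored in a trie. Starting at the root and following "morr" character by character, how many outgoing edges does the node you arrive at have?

2

Follow the path "morr" to its node, then look at its outgoing edges.
Characters that immediately follow "morr" among the stored strings: {o, u}.
That node has 2 child edges.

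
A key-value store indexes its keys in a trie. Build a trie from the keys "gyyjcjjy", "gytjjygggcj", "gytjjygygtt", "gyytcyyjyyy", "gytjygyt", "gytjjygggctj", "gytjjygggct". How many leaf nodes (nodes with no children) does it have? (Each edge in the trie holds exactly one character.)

6

Leaves are exactly the stored words that no other stored word extends.
Those words: "gytjjygggcj", "gytjjygggctj", "gytjjygygtt", "gytjygyt", "gyyjcjjy", "gyytcyyjyyy"
Leaf count: 6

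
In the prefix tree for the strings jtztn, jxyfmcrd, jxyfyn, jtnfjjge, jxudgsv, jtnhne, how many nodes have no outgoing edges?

6

Leaves are exactly the stored words that no other stored word extends.
Those words: "jtnfjjge", "jtnhne", "jtztn", "jxudgsv", "jxyfmcrd", "jxyfyn"
Leaf count: 6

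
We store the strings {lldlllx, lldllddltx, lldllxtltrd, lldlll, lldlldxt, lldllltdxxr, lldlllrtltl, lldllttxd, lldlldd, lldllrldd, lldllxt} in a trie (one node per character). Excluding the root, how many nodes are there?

Insert word by word; a character creates a node only if that edge doesn't already exist:
  "lldlllx" → 7 new (l, l, d, l, l, l, x)
  "lldllddltx" → prefix "lldll" already present; 5 new (d, d, l, t, x)
  "lldllxtltrd" → prefix "lldll" already present; 6 new (x, t, l, t, r, d)
  "lldlll" → prefix "lldlll" already present; 0 new (none)
  "lldlldxt" → prefix "lldlld" already present; 2 new (x, t)
  "lldllltdxxr" → prefix "lldlll" already present; 5 new (t, d, x, x, r)
  "lldlllrtltl" → prefix "lldlll" already present; 5 new (r, t, l, t, l)
  "lldllttxd" → prefix "lldll" already present; 4 new (t, t, x, d)
  "lldlldd" → prefix "lldlldd" already present; 0 new (none)
  "lldllrldd" → prefix "lldll" already present; 4 new (r, l, d, d)
  "lldllxt" → prefix "lldllxt" already present; 0 new (none)
Total nodes = 7 + 5 + 6 + 0 + 2 + 5 + 5 + 4 + 0 + 4 + 0 = 38

38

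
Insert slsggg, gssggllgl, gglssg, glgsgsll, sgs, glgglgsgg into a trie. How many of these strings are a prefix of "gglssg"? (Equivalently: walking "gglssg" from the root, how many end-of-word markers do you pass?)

1

Traverse "gglssg" character by character; count nodes along the way that are marked as word ends.
Prefixes of the query that are stored words: "gglssg"
Count: 1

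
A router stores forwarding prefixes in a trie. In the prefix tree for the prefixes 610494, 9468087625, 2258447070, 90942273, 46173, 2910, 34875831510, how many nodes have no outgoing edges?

7

A leaf is a node with no children — equivalently, the end of a word that is not a proper prefix of any other stored word.
Those words: "2258447070", "2910", "34875831510", "46173", "610494", "90942273", "9468087625"
Leaf count: 7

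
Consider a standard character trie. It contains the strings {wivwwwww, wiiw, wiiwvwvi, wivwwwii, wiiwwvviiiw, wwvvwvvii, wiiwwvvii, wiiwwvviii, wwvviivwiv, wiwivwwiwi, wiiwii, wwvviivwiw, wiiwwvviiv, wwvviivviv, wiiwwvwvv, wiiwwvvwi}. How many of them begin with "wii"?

Walk to "wii"; the words in its subtree are exactly those with that prefix.
Matches: "wiiw", "wiiwii", "wiiwvwvi", "wiiwwvvii", "wiiwwvviii", "wiiwwvviiiw", "wiiwwvviiv", "wiiwwvvwi", "wiiwwvwvv"
Count: 9

9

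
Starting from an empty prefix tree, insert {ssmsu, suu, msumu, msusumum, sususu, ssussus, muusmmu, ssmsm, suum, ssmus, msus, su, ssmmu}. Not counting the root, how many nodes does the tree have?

38

For each word, the new-node count is its length minus the longest prefix already in the trie:
  "ssmsu" → 5 new (s, s, m, s, u)
  "suu" → prefix "s" already present; 2 new (u, u)
  "msumu" → 5 new (m, s, u, m, u)
  "msusumum" → prefix "msu" already present; 5 new (s, u, m, u, m)
  "sususu" → prefix "su" already present; 4 new (s, u, s, u)
  "ssussus" → prefix "ss" already present; 5 new (u, s, s, u, s)
  "muusmmu" → prefix "m" already present; 6 new (u, u, s, m, m, u)
  "ssmsm" → prefix "ssms" already present; 1 new (m)
  "suum" → prefix "suu" already present; 1 new (m)
  "ssmus" → prefix "ssm" already present; 2 new (u, s)
  "msus" → prefix "msus" already present; 0 new (none)
  "su" → prefix "su" already present; 0 new (none)
  "ssmmu" → prefix "ssm" already present; 2 new (m, u)
Total nodes = 5 + 2 + 5 + 5 + 4 + 5 + 6 + 1 + 1 + 2 + 0 + 0 + 2 = 38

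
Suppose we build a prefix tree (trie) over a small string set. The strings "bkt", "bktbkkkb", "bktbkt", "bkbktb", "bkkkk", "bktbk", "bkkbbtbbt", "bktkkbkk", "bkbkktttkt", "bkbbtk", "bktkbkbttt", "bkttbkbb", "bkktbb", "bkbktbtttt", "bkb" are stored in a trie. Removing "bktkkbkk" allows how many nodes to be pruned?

Walk "bktkkbkk" from the leaf back toward the root, removing each node that no remaining word uses.
The suffix "kbkk" (4 nodes) is used only by "bktkkbkk"; the node for "bktk" still has the child "b", so pruning stops there.
Nodes removed: 4

4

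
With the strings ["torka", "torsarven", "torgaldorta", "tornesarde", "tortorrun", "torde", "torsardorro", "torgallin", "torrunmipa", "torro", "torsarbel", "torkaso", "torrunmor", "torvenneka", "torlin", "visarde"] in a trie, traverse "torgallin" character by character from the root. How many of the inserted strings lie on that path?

Traverse "torgallin" character by character; count nodes along the way that are marked as word ends.
Prefixes of the query that are stored words: "torgallin"
Count: 1

1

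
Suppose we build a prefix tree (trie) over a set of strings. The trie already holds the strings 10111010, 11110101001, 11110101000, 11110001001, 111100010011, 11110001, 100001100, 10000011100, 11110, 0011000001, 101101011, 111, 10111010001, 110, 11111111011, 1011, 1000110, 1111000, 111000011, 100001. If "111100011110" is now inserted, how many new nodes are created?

Walking "111100011110" from the root, the first 8 characters ("11110001") follow existing edges; "1" is the first miss.
So 12 − 8 = 4 new nodes.

4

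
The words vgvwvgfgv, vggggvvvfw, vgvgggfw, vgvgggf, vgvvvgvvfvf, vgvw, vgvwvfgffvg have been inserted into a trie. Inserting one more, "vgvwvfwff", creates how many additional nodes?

Walking "vgvwvfwff" from the root, the first 6 characters ("vgvwvf") follow existing edges; "w" is the first miss.
So 9 − 6 = 3 new nodes.

3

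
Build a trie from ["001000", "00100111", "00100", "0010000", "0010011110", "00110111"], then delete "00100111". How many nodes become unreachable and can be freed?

Walk "00100111" from the leaf back toward the root, removing each node that no remaining word uses.
Every node on "00100111" is still needed (e.g. by "0010011110"), so nothing is freed.
Nodes removed: 0

0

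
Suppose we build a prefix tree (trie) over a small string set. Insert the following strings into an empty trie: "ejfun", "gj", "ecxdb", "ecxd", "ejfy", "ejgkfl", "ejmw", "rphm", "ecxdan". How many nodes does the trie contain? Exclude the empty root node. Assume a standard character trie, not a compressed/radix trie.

24

Count nodes per top-level branch (shared prefixes stored once):
  'e'-branch (ecxd, ecxdan, ecxdb, ejfun, ejfy, ejgkfl, ejmw): 18 nodes
  'g'-branch (gj): 2 nodes
  'r'-branch (rphm): 4 nodes
Sum: 24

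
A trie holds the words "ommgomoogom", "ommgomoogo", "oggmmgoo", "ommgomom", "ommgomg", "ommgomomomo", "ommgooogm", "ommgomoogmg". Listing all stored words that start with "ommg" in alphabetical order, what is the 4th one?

ommgomoogmg

Words with prefix "ommg", in lexicographic order: "ommgomg", "ommgomom", "ommgomomomo", "ommgomoogmg", "ommgomoogo", "ommgomoogom", "ommgooogm"
The 4th is ommgomoogmg.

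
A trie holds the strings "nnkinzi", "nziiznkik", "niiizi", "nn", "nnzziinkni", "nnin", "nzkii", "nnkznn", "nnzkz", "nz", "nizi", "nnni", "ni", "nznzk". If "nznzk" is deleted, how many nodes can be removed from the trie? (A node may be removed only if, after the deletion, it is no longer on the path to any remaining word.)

3

After clearing the end-marker at "nznzk", prune upward until reaching a node still needed by another word.
The suffix "nzk" (3 nodes) is used only by "nznzk"; the node for "nz" still has the child "i", so pruning stops there.
Nodes removed: 3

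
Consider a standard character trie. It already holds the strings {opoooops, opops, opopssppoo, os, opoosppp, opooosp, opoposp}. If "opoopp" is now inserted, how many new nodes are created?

2

Walking "opoopp" from the root, the first 4 characters ("opoo") follow existing edges; "p" is the first miss.
New nodes needed: |"opoopp"| − 4 = 6 − 4 = 2.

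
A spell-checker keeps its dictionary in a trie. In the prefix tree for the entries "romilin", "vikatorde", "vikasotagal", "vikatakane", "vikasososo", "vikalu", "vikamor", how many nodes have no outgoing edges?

Leaves are exactly the stored words that no other stored word extends.
Those words: "romilin", "vikalu", "vikamor", "vikasososo", "vikasotagal", "vikatakane", "vikatorde"
Leaf count: 7

7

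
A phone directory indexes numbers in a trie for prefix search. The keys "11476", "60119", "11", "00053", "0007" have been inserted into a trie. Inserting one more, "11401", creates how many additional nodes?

"114" is already a path in the trie; the remaining "01" must be added.
Each of the 2 remaining characters creates one node.

2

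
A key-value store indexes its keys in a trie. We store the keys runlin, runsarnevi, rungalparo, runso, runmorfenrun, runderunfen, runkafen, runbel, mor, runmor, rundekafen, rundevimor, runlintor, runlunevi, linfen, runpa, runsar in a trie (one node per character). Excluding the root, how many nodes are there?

75

Insert word by word; a character creates a node only if that edge doesn't already exist:
  "runlin" → 6 new (r, u, n, l, i, n)
  "runsarnevi" → prefix "run" already present; 7 new (s, a, r, n, e, v, i)
  "rungalparo" → prefix "run" already present; 7 new (g, a, l, p, a, r, o)
  "runso" → prefix "runs" already present; 1 new (o)
  "runmorfenrun" → prefix "run" already present; 9 new (m, o, r, f, e, n, r, u, n)
  "runderunfen" → prefix "run" already present; 8 new (d, e, r, u, n, f, e, n)
  "runkafen" → prefix "run" already present; 5 new (k, a, f, e, n)
  "runbel" → prefix "run" already present; 3 new (b, e, l)
  "mor" → 3 new (m, o, r)
  "runmor" → prefix "runmor" already present; 0 new (none)
  "rundekafen" → prefix "runde" already present; 5 new (k, a, f, e, n)
  "rundevimor" → prefix "runde" already present; 5 new (v, i, m, o, r)
  "runlintor" → prefix "runlin" already present; 3 new (t, o, r)
  "runlunevi" → prefix "runl" already present; 5 new (u, n, e, v, i)
  "linfen" → 6 new (l, i, n, f, e, n)
  "runpa" → prefix "run" already present; 2 new (p, a)
  "runsar" → prefix "runsar" already present; 0 new (none)
Total nodes = 6 + 7 + 7 + 1 + 9 + 8 + 5 + 3 + 3 + 0 + 5 + 5 + 3 + 5 + 6 + 2 + 0 = 75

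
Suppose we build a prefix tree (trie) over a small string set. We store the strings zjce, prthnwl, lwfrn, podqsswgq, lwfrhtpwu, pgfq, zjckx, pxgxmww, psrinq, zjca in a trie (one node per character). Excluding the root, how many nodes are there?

46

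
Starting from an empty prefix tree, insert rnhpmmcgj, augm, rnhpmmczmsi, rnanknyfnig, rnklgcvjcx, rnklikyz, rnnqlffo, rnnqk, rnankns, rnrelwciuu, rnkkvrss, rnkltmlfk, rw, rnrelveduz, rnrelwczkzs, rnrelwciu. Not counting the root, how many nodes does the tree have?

74

Count nodes per top-level branch (shared prefixes stored once):
  'a'-branch (augm): 4 nodes
  'r'-branch (rnankns, rnanknyfnig, rnhpmmcgj, rnhpmmczmsi, rnkkvrss, rnklgcvjcx, rnklikyz, rnkltmlfk, rnnqk, rnnqlffo, rnrelveduz, rnrelwciu, rnrelwciuu, rnrelwczkzs, rw): 70 nodes
Sum: 74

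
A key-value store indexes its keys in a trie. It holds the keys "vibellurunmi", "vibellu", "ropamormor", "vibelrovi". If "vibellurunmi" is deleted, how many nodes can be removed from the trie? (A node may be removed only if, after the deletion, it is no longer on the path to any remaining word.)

After clearing the end-marker at "vibellurunmi", prune upward until reaching a node still needed by another word.
The suffix "runmi" (5 nodes) is used only by "vibellurunmi"; "vibellu" is itself a stored word, so pruning stops there.
Nodes removed: 5

5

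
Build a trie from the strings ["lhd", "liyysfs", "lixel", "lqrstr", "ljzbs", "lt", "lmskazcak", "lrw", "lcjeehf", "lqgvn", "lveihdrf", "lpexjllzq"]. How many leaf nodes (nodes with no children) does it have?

12

A leaf is a node with no children — equivalently, the end of a word that is not a proper prefix of any other stored word.
Those words: "lcjeehf", "lhd", "lixel", "liyysfs", "ljzbs", "lmskazcak", "lpexjllzq", "lqgvn", "lqrstr", "lrw", "lt", "lveihdrf"
Leaf count: 12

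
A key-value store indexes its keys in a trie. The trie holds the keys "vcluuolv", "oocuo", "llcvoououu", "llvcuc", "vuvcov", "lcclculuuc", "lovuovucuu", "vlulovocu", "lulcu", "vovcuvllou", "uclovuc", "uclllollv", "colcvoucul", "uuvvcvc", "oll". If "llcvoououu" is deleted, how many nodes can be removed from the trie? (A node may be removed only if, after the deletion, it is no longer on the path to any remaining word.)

8

Walk "llcvoououu" from the leaf back toward the root, removing each node that no remaining word uses.
The suffix "cvoououu" (8 nodes) is used only by "llcvoououu"; the node for "ll" still has the child "v", so pruning stops there.
Nodes removed: 8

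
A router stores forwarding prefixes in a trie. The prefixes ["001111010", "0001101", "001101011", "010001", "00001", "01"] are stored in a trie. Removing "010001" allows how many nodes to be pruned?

4

A node on "010001"'s path can go only if nothing else ends at it or branches off below it.
The suffix "0001" (4 nodes) is used only by "010001"; "01" is itself a stored word, so pruning stops there.
Nodes removed: 4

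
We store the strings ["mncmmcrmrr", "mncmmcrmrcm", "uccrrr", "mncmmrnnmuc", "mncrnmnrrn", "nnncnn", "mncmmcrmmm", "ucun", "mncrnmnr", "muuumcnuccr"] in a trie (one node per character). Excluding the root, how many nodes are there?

51

For each word, the new-node count is its length minus the longest prefix already in the trie:
  "mncmmcrmrr" → 10 new (m, n, c, m, m, c, r, m, r, r)
  "mncmmcrmrcm" → prefix "mncmmcrmr" already present; 2 new (c, m)
  "uccrrr" → 6 new (u, c, c, r, r, r)
  "mncmmrnnmuc" → prefix "mncmm" already present; 6 new (r, n, n, m, u, c)
  "mncrnmnrrn" → prefix "mnc" already present; 7 new (r, n, m, n, r, r, n)
  "nnncnn" → 6 new (n, n, n, c, n, n)
  "mncmmcrmmm" → prefix "mncmmcrm" already present; 2 new (m, m)
  "ucun" → prefix "uc" already present; 2 new (u, n)
  "mncrnmnr" → prefix "mncrnmnr" already present; 0 new (none)
  "muuumcnuccr" → prefix "m" already present; 10 new (u, u, u, m, c, n, u, c, c, r)
Total nodes = 10 + 2 + 6 + 6 + 7 + 6 + 2 + 2 + 0 + 10 = 51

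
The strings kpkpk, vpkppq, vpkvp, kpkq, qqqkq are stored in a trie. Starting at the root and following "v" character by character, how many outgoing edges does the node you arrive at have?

1

Follow the path "v" to its node, then look at its outgoing edges.
Characters that immediately follow "v" among the stored strings: {p}.
That node has 1 child edge.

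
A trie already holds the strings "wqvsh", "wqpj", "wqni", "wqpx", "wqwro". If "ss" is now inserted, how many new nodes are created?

"ss" shares no prefix with any stored word, so all 2 characters open new nodes.
2 − 0 = 2 new nodes.

2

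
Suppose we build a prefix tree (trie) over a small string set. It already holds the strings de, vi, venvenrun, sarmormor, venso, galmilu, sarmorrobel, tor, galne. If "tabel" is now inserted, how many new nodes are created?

4

Walking "tabel" from the root, the first 1 characters ("t") follow existing edges; "a" is the first miss.
So 5 − 1 = 4 new nodes.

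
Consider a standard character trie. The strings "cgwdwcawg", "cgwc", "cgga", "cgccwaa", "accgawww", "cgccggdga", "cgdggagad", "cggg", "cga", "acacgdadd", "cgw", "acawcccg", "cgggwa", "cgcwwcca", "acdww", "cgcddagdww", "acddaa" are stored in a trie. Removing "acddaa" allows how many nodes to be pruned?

After clearing the end-marker at "acddaa", prune upward until reaching a node still needed by another word.
The suffix "daa" (3 nodes) is used only by "acddaa"; the node for "acd" still has the child "w", so pruning stops there.
Nodes removed: 3

3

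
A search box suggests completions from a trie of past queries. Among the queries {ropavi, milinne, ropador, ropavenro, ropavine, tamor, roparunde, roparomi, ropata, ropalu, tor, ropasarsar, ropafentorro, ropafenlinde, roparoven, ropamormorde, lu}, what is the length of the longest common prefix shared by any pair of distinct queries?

The deepest shared node is where two words last agree before diverging.
"ropafenlinde" and "ropafentorro" agree on "ropafen" (7 characters) before diverging; nothing deeper is shared.
Longest shared-prefix length: 7

7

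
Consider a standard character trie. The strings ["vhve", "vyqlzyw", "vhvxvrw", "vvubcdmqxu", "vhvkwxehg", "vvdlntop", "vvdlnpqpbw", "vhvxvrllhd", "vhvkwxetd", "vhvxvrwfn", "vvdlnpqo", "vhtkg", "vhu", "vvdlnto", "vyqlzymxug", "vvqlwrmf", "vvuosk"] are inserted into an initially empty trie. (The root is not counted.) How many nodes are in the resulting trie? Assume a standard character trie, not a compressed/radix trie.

Insert word by word; a character creates a node only if that edge doesn't already exist:
  "vhve" → 4 new (v, h, v, e)
  "vyqlzyw" → prefix "v" already present; 6 new (y, q, l, z, y, w)
  "vhvxvrw" → prefix "vhv" already present; 4 new (x, v, r, w)
  "vvubcdmqxu" → prefix "v" already present; 9 new (v, u, b, c, d, m, q, x, u)
  "vhvkwxehg" → prefix "vhv" already present; 6 new (k, w, x, e, h, g)
  "vvdlntop" → prefix "vv" already present; 6 new (d, l, n, t, o, p)
  "vvdlnpqpbw" → prefix "vvdln" already present; 5 new (p, q, p, b, w)
  "vhvxvrllhd" → prefix "vhvxvr" already present; 4 new (l, l, h, d)
  "vhvkwxetd" → prefix "vhvkwxe" already present; 2 new (t, d)
  "vhvxvrwfn" → prefix "vhvxvrw" already present; 2 new (f, n)
  "vvdlnpqo" → prefix "vvdlnpq" already present; 1 new (o)
  "vhtkg" → prefix "vh" already present; 3 new (t, k, g)
  "vhu" → prefix "vh" already present; 1 new (u)
  "vvdlnto" → prefix "vvdlnto" already present; 0 new (none)
  "vyqlzymxug" → prefix "vyqlzy" already present; 4 new (m, x, u, g)
  "vvqlwrmf" → prefix "vv" already present; 6 new (q, l, w, r, m, f)
  "vvuosk" → prefix "vvu" already present; 3 new (o, s, k)
Total nodes = 4 + 6 + 4 + 9 + 6 + 6 + 5 + 4 + 2 + 2 + 1 + 3 + 1 + 0 + 4 + 6 + 3 = 66

66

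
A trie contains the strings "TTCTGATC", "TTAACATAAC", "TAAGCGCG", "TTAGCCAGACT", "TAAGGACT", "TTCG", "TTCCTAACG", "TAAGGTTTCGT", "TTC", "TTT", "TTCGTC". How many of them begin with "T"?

11

Filter for entries beginning with "T":
Words under "T": TAAGCGCG, TAAGGACT, TAAGGTTTCGT, TTAACATAAC, TTAGCCAGACT, TTC, TTCCTAACG, TTCG, TTCGTC, TTCTGATC, TTT
Count: 11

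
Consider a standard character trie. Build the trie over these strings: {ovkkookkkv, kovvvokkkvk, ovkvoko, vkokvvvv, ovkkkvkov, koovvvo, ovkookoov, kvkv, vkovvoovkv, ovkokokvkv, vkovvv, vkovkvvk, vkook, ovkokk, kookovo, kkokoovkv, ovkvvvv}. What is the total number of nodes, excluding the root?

Insert word by word; a character creates a node only if that edge doesn't already exist:
  "ovkkookkkv" → 10 new (o, v, k, k, o, o, k, k, k, v)
  "kovvvokkkvk" → 11 new (k, o, v, v, v, o, k, k, k, v, k)
  "ovkvoko" → prefix "ovk" already present; 4 new (v, o, k, o)
  "vkokvvvv" → 8 new (v, k, o, k, v, v, v, v)
  "ovkkkvkov" → prefix "ovkk" already present; 5 new (k, v, k, o, v)
  "koovvvo" → prefix "ko" already present; 5 new (o, v, v, v, o)
  "ovkookoov" → prefix "ovk" already present; 6 new (o, o, k, o, o, v)
  "kvkv" → prefix "k" already present; 3 new (v, k, v)
  "vkovvoovkv" → prefix "vko" already present; 7 new (v, v, o, o, v, k, v)
  "ovkokokvkv" → prefix "ovko" already present; 6 new (k, o, k, v, k, v)
  "vkovvv" → prefix "vkovv" already present; 1 new (v)
  "vkovkvvk" → prefix "vkov" already present; 4 new (k, v, v, k)
  "vkook" → prefix "vko" already present; 2 new (o, k)
  "ovkokk" → prefix "ovkok" already present; 1 new (k)
  "kookovo" → prefix "koo" already present; 4 new (k, o, v, o)
  "kkokoovkv" → prefix "k" already present; 8 new (k, o, k, o, o, v, k, v)
  "ovkvvvv" → prefix "ovkv" already present; 3 new (v, v, v)
Total nodes = 10 + 11 + 4 + 8 + 5 + 5 + 6 + 3 + 7 + 6 + 1 + 4 + 2 + 1 + 4 + 8 + 3 = 88

88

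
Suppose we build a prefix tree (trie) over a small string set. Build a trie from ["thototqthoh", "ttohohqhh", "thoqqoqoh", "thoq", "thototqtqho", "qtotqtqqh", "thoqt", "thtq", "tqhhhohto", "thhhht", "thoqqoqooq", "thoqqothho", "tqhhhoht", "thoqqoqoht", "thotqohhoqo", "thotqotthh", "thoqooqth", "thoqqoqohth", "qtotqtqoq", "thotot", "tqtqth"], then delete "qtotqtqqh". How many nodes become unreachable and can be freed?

2

Walk "qtotqtqqh" from the leaf back toward the root, removing each node that no remaining word uses.
The suffix "qh" (2 nodes) is used only by "qtotqtqqh"; the node for "qtotqtq" still has the child "o", so pruning stops there.
Nodes removed: 2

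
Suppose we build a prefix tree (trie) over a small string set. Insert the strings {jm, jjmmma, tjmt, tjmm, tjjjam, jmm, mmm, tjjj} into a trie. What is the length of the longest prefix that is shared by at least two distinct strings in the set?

4

Equivalently: take the maximum, over all pairs, of their longest common prefix length.
"tjjj" and "tjjjam" agree on "tjjj" (4 characters) before diverging; nothing deeper is shared.
Longest shared-prefix length: 4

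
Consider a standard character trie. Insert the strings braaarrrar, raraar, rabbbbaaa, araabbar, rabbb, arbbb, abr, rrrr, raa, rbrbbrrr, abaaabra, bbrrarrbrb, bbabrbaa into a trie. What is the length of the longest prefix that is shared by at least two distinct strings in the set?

Equivalently: take the maximum, over all pairs, of their longest common prefix length.
e.g. "rabbb" and "rabbbbaaa" share the prefix "rabbb" of length 5; no pair shares a longer one.
Longest shared-prefix length: 5

5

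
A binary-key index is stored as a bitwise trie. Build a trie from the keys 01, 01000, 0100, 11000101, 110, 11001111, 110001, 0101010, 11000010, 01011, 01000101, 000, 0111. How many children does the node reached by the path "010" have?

Walk "010" from the root, arriving at one node.
Characters that immediately follow "010" among the stored strings: {0, 1}.
That node has 2 child edges.

2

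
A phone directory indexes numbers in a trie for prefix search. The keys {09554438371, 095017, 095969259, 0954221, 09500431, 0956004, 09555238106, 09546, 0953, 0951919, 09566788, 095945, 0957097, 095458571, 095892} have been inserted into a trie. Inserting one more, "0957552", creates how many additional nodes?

Walking "0957552" from the root, the first 4 characters ("0957") follow existing edges; "5" is the first miss.
So 7 − 4 = 3 new nodes.

3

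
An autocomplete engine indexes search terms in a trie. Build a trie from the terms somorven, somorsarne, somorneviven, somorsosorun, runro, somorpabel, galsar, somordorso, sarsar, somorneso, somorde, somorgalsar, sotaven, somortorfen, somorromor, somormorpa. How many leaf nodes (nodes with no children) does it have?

16

A leaf is a node with no children — equivalently, the end of a word that is not a proper prefix of any other stored word.
Those words: "galsar", "runro", "sarsar", "somorde", "somordorso", "somorgalsar", "somormorpa", "somorneso", "somorneviven", "somorpabel", "somorromor", "somorsarne", "somorsosorun", "somortorfen", "somorven", "sotaven"
Leaf count: 16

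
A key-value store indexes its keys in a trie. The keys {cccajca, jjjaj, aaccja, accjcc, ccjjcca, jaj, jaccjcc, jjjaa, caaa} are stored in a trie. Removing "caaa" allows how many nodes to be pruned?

3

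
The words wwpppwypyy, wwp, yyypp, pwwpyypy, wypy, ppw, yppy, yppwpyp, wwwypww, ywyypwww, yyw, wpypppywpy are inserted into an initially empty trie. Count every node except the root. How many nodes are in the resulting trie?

57

For each word, the new-node count is its length minus the longest prefix already in the trie:
  "wwpppwypyy" → 10 new (w, w, p, p, p, w, y, p, y, y)
  "wwp" → prefix "wwp" already present; 0 new (none)
  "yyypp" → 5 new (y, y, y, p, p)
  "pwwpyypy" → 8 new (p, w, w, p, y, y, p, y)
  "wypy" → prefix "w" already present; 3 new (y, p, y)
  "ppw" → prefix "p" already present; 2 new (p, w)
  "yppy" → prefix "y" already present; 3 new (p, p, y)
  "yppwpyp" → prefix "ypp" already present; 4 new (w, p, y, p)
  "wwwypww" → prefix "ww" already present; 5 new (w, y, p, w, w)
  "ywyypwww" → prefix "y" already present; 7 new (w, y, y, p, w, w, w)
  "yyw" → prefix "yy" already present; 1 new (w)
  "wpypppywpy" → prefix "w" already present; 9 new (p, y, p, p, p, y, w, p, y)
Total nodes = 10 + 0 + 5 + 8 + 3 + 2 + 3 + 4 + 5 + 7 + 1 + 9 = 57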